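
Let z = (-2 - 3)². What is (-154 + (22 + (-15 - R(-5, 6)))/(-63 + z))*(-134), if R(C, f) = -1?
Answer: 392620/19 ≈ 20664.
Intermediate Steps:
z = 25 (z = (-5)² = 25)
(-154 + (22 + (-15 - R(-5, 6)))/(-63 + z))*(-134) = (-154 + (22 + (-15 - 1*(-1)))/(-63 + 25))*(-134) = (-154 + (22 + (-15 + 1))/(-38))*(-134) = (-154 + (22 - 14)*(-1/38))*(-134) = (-154 + 8*(-1/38))*(-134) = (-154 - 4/19)*(-134) = -2930/19*(-134) = 392620/19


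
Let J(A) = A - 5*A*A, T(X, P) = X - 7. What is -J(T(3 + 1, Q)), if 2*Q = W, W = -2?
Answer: 48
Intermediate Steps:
Q = -1 (Q = (½)*(-2) = -1)
T(X, P) = -7 + X
J(A) = A - 5*A²
-J(T(3 + 1, Q)) = -(-7 + (3 + 1))*(1 - 5*(-7 + (3 + 1))) = -(-7 + 4)*(1 - 5*(-7 + 4)) = -(-3)*(1 - 5*(-3)) = -(-3)*(1 + 15) = -(-3)*16 = -1*(-48) = 48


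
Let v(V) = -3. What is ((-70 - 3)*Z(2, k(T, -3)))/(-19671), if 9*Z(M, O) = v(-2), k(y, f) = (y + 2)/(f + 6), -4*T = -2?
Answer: -73/59013 ≈ -0.0012370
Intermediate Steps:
T = 1/2 (T = -1/4*(-2) = 1/2 ≈ 0.50000)
k(y, f) = (2 + y)/(6 + f)
Z(M, O) = -1/3 (Z(M, O) = (1/9)*(-3) = -1/3)
((-70 - 3)*Z(2, k(T, -3)))/(-19671) = ((-70 - 3)*(-1/3))/(-19671) = -73*(-1/3)*(-1/19671) = (73/3)*(-1/19671) = -73/59013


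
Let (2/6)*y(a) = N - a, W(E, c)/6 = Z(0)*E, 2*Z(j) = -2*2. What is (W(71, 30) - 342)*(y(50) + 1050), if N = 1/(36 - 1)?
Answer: -37614582/35 ≈ -1.0747e+6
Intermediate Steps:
Z(j) = -2 (Z(j) = (-2*2)/2 = (½)*(-4) = -2)
N = 1/35 ≈ 0.028571
W(E, c) = -12*E (W(E, c) = 6*(-2*E) = -12*E)
y(a) = 3/35 - 3*a (y(a) = 3*(1/35 - a) = 3/35 - 3*a)
(W(71, 30) - 342)*(y(50) + 1050) = (-12*71 - 342)*((3/35 - 3*50) + 1050) = (-852 - 342)*((3/35 - 150) + 1050) = -1194*(-5247/35 + 1050) = -1194*31503/35 = -37614582/35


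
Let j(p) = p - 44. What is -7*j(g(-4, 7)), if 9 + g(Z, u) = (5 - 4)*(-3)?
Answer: 392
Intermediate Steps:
g(Z, u) = -12 (g(Z, u) = -9 + (5 - 4)*(-3) = -9 + 1*(-3) = -9 - 3 = -12)
j(p) = -44 + p
-7*j(g(-4, 7)) = -7*(-44 - 12) = -7*(-56) = 392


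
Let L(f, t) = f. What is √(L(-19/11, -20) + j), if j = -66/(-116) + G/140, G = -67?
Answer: I*√816194995/22330 ≈ 1.2794*I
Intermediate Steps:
j = 367/4060 (j = -66/(-116) - 67/140 = -66*(-1/116) - 67*1/140 = 33/58 - 67/140 = 367/4060 ≈ 0.090394)
√(L(-19/11, -20) + j) = √(-19/11 + 367/4060) = √(-73103/44660) = I*√816194995/22330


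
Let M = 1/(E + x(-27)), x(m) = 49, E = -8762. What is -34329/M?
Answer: 299108577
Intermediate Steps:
M = -1/8713 (M = 1/(-8762 + 49) = 1/(-8713) = -1/8713 ≈ -0.00011477)
-34329/M = -34329/(-1/8713) = -34329*(-8713) = 299108577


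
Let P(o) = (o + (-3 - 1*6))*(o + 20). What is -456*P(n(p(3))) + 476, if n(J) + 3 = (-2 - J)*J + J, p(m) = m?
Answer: 55196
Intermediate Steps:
n(J) = -3 + J + J*(-2 - J) (n(J) = -3 + ((-2 - J)*J + J) = -3 + (J*(-2 - J) + J) = -3 + (J + J*(-2 - J)) = -3 + J + J*(-2 - J))
P(o) = (-9 + o)*(20 + o) (P(o) = (o + (-3 - 6))*(20 + o) = (o - 9)*(20 + o) = (-9 + o)*(20 + o))
-456*P(n(p(3))) + 476 = -456*(-180 + (-3 - 1*3 - 1*3²)² + 11*(-3 - 1*3 - 1*3²)) + 476 = -456*(-180 + (-3 - 3 - 1*9)² + 11*(-3 - 3 - 1*9)) + 476 = -456*(-180 + (-3 - 3 - 9)² + 11*(-3 - 3 - 9)) + 476 = -456*(-180 + (-15)² + 11*(-15)) + 476 = -456*(-180 + 225 - 165) + 476 = -456*(-120) + 476 = 54720 + 476 = 55196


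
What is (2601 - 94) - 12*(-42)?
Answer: 3011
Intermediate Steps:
(2601 - 94) - 12*(-42) = 2507 + 504 = 3011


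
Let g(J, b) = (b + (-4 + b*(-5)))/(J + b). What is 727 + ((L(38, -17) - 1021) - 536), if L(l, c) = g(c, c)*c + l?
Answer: -760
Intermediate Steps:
g(J, b) = (-4 - 4*b)/(J + b) (g(J, b) = (b + (-4 - 5*b))/(J + b) = (-4 - 4*b)/(J + b))
L(l, c) = -2 + l - 2*c (L(l, c) = (4*(-1 - c)/(c + c))*c + l = (4*(-1 - c)/((2*c)))*c + l = (4*(1/(2*c))*(-1 - c))*c + l = (2*(-1 - c)/c)*c + l = (-2 - 2*c) + l = -2 + l - 2*c)
727 + ((L(38, -17) - 1021) - 536) = 727 + (((-2 + 38 - 2*(-17)) - 1021) - 536) = 727 + (((-2 + 38 + 34) - 1021) - 536) = 727 + ((70 - 1021) - 536) = 727 + (-951 - 536) = 727 - 1487 = -760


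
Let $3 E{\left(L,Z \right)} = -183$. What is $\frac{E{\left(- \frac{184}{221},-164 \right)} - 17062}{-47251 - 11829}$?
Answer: $\frac{17123}{59080} \approx 0.28983$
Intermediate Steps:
$E{\left(L,Z \right)} = -61$ ($E{\left(L,Z \right)} = \frac{1}{3} \left(-183\right) = -61$)
$\frac{E{\left(- \frac{184}{221},-164 \right)} - 17062}{-47251 - 11829} = \frac{-61 - 17062}{-47251 - 11829} = - \frac{17123}{-59080} = \left(-17123\right) \left(- \frac{1}{59080}\right) = \frac{17123}{59080}$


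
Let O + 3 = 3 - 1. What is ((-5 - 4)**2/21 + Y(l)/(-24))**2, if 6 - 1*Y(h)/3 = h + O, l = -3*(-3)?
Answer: 13225/784 ≈ 16.869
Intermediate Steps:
l = 9
O = -1 (O = -3 + (3 - 1) = -3 + 2 = -1)
Y(h) = 21 - 3*h (Y(h) = 18 - 3*(h - 1) = 18 - 3*(-1 + h) = 18 + (3 - 3*h) = 21 - 3*h)
((-5 - 4)**2/21 + Y(l)/(-24))**2 = ((-5 - 4)**2/21 + (21 - 3*9)/(-24))**2 = ((-9)**2*(1/21) + (21 - 27)*(-1/24))**2 = (81*(1/21) - 6*(-1/24))**2 = (27/7 + 1/4)**2 = (115/28)**2 = 13225/784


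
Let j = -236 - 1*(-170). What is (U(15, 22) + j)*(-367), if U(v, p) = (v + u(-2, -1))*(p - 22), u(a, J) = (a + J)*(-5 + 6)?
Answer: 24222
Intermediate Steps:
u(a, J) = J + a (u(a, J) = (J + a)*1 = J + a)
j = -66 (j = -236 + 170 = -66)
U(v, p) = (-22 + p)*(-3 + v) (U(v, p) = (v + (-1 - 2))*(p - 22) = (v - 3)*(-22 + p) = (-3 + v)*(-22 + p) = (-22 + p)*(-3 + v))
(U(15, 22) + j)*(-367) = ((66 - 22*15 - 3*22 + 22*15) - 66)*(-367) = ((66 - 330 - 66 + 330) - 66)*(-367) = (0 - 66)*(-367) = -66*(-367) = 24222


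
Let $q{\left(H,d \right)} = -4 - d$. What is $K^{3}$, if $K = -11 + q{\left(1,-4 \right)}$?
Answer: $-1331$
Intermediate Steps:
$K = -11$ ($K = -11 - 0 = -11 + \left(-4 + 4\right) = -11 + 0 = -11$)
$K^{3} = \left(-11\right)^{3} = -1331$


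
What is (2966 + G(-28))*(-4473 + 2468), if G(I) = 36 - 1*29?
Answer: -5960865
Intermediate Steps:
G(I) = 7 (G(I) = 36 - 29 = 7)
(2966 + G(-28))*(-4473 + 2468) = (2966 + 7)*(-4473 + 2468) = 2973*(-2005) = -5960865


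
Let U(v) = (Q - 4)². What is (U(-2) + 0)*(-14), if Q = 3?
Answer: -14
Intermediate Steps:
U(v) = 1 (U(v) = (3 - 4)² = (-1)² = 1)
(U(-2) + 0)*(-14) = (1 + 0)*(-14) = 1*(-14) = -14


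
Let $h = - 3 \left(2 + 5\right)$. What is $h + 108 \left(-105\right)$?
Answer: $-11361$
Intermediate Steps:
$h = -21$ ($h = \left(-3\right) 7 = -21$)
$h + 108 \left(-105\right) = -21 + 108 \left(-105\right) = -21 - 11340 = -11361$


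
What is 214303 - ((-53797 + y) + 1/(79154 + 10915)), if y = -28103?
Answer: 26678708006/90069 ≈ 2.9620e+5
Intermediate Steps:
214303 - ((-53797 + y) + 1/(79154 + 10915)) = 214303 - ((-53797 - 28103) + 1/(79154 + 10915)) = 214303 - (-81900 + 1/90069) = 214303 - 1*(-7376651099/90069) = 214303 + 7376651099/90069 = 26678708006/90069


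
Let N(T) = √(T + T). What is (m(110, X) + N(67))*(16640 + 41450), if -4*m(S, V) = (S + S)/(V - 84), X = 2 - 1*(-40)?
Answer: 1597475/21 + 58090*√134 ≈ 7.4851e+5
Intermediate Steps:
N(T) = √2*√T (N(T) = √(2*T) = √2*√T)
X = 42 (X = 2 + 40 = 42)
m(S, V) = -S/(2*(-84 + V)) (m(S, V) = -(S + S)/(4*(V - 84)) = -2*S/(4*(-84 + V)) = -S/(2*(-84 + V)))
(m(110, X) + N(67))*(16640 + 41450) = (-1*110/(-168 + 2*42) + √2*√67)*(16640 + 41450) = (-1*110/(-168 + 84) + √134)*58090 = (-1*110/(-84) + √134)*58090 = (-1*110*(-1/84) + √134)*58090 = (55/42 + √134)*58090 = 1597475/21 + 58090*√134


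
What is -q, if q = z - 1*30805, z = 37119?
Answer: -6314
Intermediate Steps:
q = 6314 (q = 37119 - 1*30805 = 37119 - 30805 = 6314)
-q = -1*6314 = -6314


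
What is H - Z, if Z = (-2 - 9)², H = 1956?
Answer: 1835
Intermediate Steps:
Z = 121 (Z = (-11)² = 121)
H - Z = 1956 - 1*121 = 1956 - 121 = 1835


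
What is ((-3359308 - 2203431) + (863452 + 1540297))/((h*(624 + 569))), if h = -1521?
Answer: 3158990/1814553 ≈ 1.7409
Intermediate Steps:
((-3359308 - 2203431) + (863452 + 1540297))/((h*(624 + 569))) = ((-3359308 - 2203431) + (863452 + 1540297))/((-1521*(624 + 569))) = (-5562739 + 2403749)/((-1521*1193)) = -3158990/(-1814553) = -3158990*(-1/1814553) = 3158990/1814553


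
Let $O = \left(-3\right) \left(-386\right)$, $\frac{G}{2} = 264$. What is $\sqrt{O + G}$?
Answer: $\sqrt{1686} \approx 41.061$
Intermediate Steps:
$G = 528$ ($G = 2 \cdot 264 = 528$)
$O = 1158$
$\sqrt{O + G} = \sqrt{1158 + 528} = \sqrt{1686}$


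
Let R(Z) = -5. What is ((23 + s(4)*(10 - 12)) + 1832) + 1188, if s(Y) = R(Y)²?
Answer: 2993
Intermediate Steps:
s(Y) = 25 (s(Y) = (-5)² = 25)
((23 + s(4)*(10 - 12)) + 1832) + 1188 = ((23 + 25*(10 - 12)) + 1832) + 1188 = ((23 + 25*(-2)) + 1832) + 1188 = ((23 - 50) + 1832) + 1188 = (-27 + 1832) + 1188 = 1805 + 1188 = 2993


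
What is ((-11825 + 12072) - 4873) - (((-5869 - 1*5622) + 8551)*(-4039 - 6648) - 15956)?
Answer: -31408450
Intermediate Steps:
((-11825 + 12072) - 4873) - (((-5869 - 1*5622) + 8551)*(-4039 - 6648) - 15956) = (247 - 4873) - (((-5869 - 5622) + 8551)*(-10687) - 15956) = -4626 - ((-11491 + 8551)*(-10687) - 15956) = -4626 - (-2940*(-10687) - 15956) = -4626 - (31419780 - 15956) = -4626 - 1*31403824 = -4626 - 31403824 = -31408450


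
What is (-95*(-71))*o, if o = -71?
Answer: -478895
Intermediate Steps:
(-95*(-71))*o = -95*(-71)*(-71) = 6745*(-71) = -478895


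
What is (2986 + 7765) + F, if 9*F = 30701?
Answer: 127460/9 ≈ 14162.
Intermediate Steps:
F = 30701/9 (F = (1/9)*30701 = 30701/9 ≈ 3411.2)
(2986 + 7765) + F = (2986 + 7765) + 30701/9 = 10751 + 30701/9 = 127460/9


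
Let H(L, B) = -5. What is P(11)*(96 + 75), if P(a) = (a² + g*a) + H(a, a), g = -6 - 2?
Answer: 4788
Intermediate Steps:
g = -8
P(a) = -5 + a² - 8*a (P(a) = (a² - 8*a) - 5 = -5 + a² - 8*a)
P(11)*(96 + 75) = (-5 + 11² - 8*11)*(96 + 75) = (-5 + 121 - 88)*171 = 28*171 = 4788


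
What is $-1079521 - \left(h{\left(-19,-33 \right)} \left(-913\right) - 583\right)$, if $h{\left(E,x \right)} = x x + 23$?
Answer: $-63682$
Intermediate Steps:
$h{\left(E,x \right)} = 23 + x^{2}$ ($h{\left(E,x \right)} = x^{2} + 23 = 23 + x^{2}$)
$-1079521 - \left(h{\left(-19,-33 \right)} \left(-913\right) - 583\right) = -1079521 - \left(\left(23 + \left(-33\right)^{2}\right) \left(-913\right) - 583\right) = -1079521 - \left(\left(23 + 1089\right) \left(-913\right) - 583\right) = -1079521 - \left(1112 \left(-913\right) - 583\right) = -1079521 - \left(-1015256 - 583\right) = -1079521 - -1015839 = -1079521 + 1015839 = -63682$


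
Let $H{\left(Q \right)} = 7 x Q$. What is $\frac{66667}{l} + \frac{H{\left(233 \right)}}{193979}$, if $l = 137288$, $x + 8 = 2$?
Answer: $\frac{11588497625}{26630988952} \approx 0.43515$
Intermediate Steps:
$x = -6$ ($x = -8 + 2 = -6$)
$H{\left(Q \right)} = - 42 Q$ ($H{\left(Q \right)} = 7 \left(-6\right) Q = - 42 Q$)
$\frac{66667}{l} + \frac{H{\left(233 \right)}}{193979} = \frac{66667}{137288} + \frac{\left(-42\right) 233}{193979} = 66667 \cdot \frac{1}{137288} - \frac{9786}{193979} = \frac{66667}{137288} - \frac{9786}{193979} = \frac{11588497625}{26630988952}$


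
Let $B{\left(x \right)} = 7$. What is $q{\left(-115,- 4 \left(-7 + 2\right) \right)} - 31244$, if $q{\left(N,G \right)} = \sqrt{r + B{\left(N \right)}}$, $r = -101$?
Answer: $-31244 + i \sqrt{94} \approx -31244.0 + 9.6954 i$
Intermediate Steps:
$q{\left(N,G \right)} = i \sqrt{94}$ ($q{\left(N,G \right)} = \sqrt{-101 + 7} = \sqrt{-94} = i \sqrt{94}$)
$q{\left(-115,- 4 \left(-7 + 2\right) \right)} - 31244 = i \sqrt{94} - 31244 = -31244 + i \sqrt{94}$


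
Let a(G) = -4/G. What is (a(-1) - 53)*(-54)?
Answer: 2646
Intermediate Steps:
(a(-1) - 53)*(-54) = (-4/(-1) - 53)*(-54) = (-4*(-1) - 53)*(-54) = (4 - 53)*(-54) = -49*(-54) = 2646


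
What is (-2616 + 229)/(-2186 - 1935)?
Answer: 2387/4121 ≈ 0.57923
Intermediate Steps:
(-2616 + 229)/(-2186 - 1935) = -2387/(-4121) = -2387*(-1/4121) = 2387/4121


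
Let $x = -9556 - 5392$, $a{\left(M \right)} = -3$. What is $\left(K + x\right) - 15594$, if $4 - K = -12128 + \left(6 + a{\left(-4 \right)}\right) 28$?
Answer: $-18494$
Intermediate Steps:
$x = -14948$ ($x = -9556 - 5392 = -14948$)
$K = 12048$ ($K = 4 - \left(-12128 + \left(6 - 3\right) 28\right) = 4 - \left(-12128 + 3 \cdot 28\right) = 4 - \left(-12128 + 84\right) = 4 - -12044 = 4 + 12044 = 12048$)
$\left(K + x\right) - 15594 = \left(12048 - 14948\right) - 15594 = -2900 - 15594 = -18494$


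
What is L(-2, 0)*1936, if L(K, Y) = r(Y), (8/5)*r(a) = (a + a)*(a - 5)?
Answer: 0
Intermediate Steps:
r(a) = 5*a*(-5 + a)/4 (r(a) = 5*((a + a)*(a - 5))/8 = 5*((2*a)*(-5 + a))/8 = 5*(2*a*(-5 + a))/8 = 5*a*(-5 + a)/4)
L(K, Y) = 5*Y*(-5 + Y)/4
L(-2, 0)*1936 = ((5/4)*0*(-5 + 0))*1936 = ((5/4)*0*(-5))*1936 = 0*1936 = 0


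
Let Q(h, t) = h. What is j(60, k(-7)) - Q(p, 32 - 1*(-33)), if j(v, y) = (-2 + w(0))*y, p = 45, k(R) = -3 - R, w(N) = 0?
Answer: -53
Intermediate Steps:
j(v, y) = -2*y (j(v, y) = (-2 + 0)*y = -2*y)
j(60, k(-7)) - Q(p, 32 - 1*(-33)) = -2*(-3 - 1*(-7)) - 1*45 = -2*(-3 + 7) - 45 = -2*4 - 45 = -8 - 45 = -53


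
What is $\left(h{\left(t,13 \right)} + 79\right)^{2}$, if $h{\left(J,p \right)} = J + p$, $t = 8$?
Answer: $10000$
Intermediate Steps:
$\left(h{\left(t,13 \right)} + 79\right)^{2} = \left(\left(8 + 13\right) + 79\right)^{2} = \left(21 + 79\right)^{2} = 100^{2} = 10000$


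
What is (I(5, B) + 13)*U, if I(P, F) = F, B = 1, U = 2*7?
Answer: 196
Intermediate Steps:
U = 14
(I(5, B) + 13)*U = (1 + 13)*14 = 14*14 = 196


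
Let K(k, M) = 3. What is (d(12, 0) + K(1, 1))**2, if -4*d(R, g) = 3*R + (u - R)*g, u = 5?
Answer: 36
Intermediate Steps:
d(R, g) = -3*R/4 - g*(5 - R)/4 (d(R, g) = -(3*R + (5 - R)*g)/4 = -(3*R + g*(5 - R))/4 = -3*R/4 - g*(5 - R)/4)
(d(12, 0) + K(1, 1))**2 = ((-5/4*0 - 3/4*12 + (1/4)*12*0) + 3)**2 = ((0 - 9 + 0) + 3)**2 = (-9 + 3)**2 = (-6)**2 = 36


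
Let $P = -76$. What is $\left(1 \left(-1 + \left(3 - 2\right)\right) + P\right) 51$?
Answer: $-3876$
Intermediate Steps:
$\left(1 \left(-1 + \left(3 - 2\right)\right) + P\right) 51 = \left(1 \left(-1 + \left(3 - 2\right)\right) - 76\right) 51 = \left(1 \left(-1 + 1\right) - 76\right) 51 = \left(1 \cdot 0 - 76\right) 51 = \left(0 - 76\right) 51 = \left(-76\right) 51 = -3876$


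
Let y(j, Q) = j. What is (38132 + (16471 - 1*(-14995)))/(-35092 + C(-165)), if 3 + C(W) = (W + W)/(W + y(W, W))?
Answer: -34799/17547 ≈ -1.9832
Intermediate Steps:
C(W) = -2 (C(W) = -3 + (W + W)/(W + W) = -3 + (2*W)/((2*W)) = -3 + (2*W)*(1/(2*W)) = -3 + 1 = -2)
(38132 + (16471 - 1*(-14995)))/(-35092 + C(-165)) = (38132 + (16471 - 1*(-14995)))/(-35092 - 2) = (38132 + (16471 + 14995))/(-35094) = (38132 + 31466)*(-1/35094) = 69598*(-1/35094) = -34799/17547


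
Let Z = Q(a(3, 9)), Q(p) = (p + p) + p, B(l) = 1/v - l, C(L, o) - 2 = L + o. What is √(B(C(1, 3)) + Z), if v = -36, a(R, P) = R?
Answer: √107/6 ≈ 1.7240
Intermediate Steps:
C(L, o) = 2 + L + o (C(L, o) = 2 + (L + o) = 2 + L + o)
B(l) = -1/36 - l (B(l) = 1/(-36) - l = -1/36 - l)
Q(p) = 3*p (Q(p) = 2*p + p = 3*p)
Z = 9 (Z = 3*3 = 9)
√(B(C(1, 3)) + Z) = √((-1/36 - (2 + 1 + 3)) + 9) = √((-1/36 - 1*6) + 9) = √((-1/36 - 6) + 9) = √(-217/36 + 9) = √(107/36) = √107/6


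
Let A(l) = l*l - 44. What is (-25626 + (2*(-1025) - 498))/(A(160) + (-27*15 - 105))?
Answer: -14087/12523 ≈ -1.1249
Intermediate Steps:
A(l) = -44 + l² (A(l) = l² - 44 = -44 + l²)
(-25626 + (2*(-1025) - 498))/(A(160) + (-27*15 - 105)) = (-25626 + (2*(-1025) - 498))/((-44 + 160²) + (-27*15 - 105)) = (-25626 + (-2050 - 498))/((-44 + 25600) + (-405 - 105)) = (-25626 - 2548)/(25556 - 510) = -28174/25046 = -28174*1/25046 = -14087/12523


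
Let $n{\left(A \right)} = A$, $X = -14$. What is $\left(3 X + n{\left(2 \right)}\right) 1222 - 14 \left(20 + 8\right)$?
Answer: $-49272$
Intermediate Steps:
$\left(3 X + n{\left(2 \right)}\right) 1222 - 14 \left(20 + 8\right) = \left(3 \left(-14\right) + 2\right) 1222 - 14 \left(20 + 8\right) = \left(-42 + 2\right) 1222 - 392 = \left(-40\right) 1222 - 392 = -48880 - 392 = -49272$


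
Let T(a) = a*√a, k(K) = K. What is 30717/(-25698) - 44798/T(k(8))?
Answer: -10239/8566 - 22399*√2/16 ≈ -1981.0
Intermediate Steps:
T(a) = a^(3/2)
30717/(-25698) - 44798/T(k(8)) = 30717/(-25698) - 44798*√2/32 = 30717*(-1/25698) - 44798*√2/32 = -10239/8566 - 22399*√2/16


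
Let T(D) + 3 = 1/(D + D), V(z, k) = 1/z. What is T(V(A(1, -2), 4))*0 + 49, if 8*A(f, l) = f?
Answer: 49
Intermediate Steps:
A(f, l) = f/8
T(D) = -3 + 1/(2*D) (T(D) = -3 + 1/(D + D) = -3 + 1/(2*D))
T(V(A(1, -2), 4))*0 + 49 = (-3 + 1/(2*(1/((⅛)*1))))*0 + 49 = (-3 + 1/(2*(1/(⅛))))*0 + 49 = (-3 + (½)/8)*0 + 49 = (-3 + (½)*(⅛))*0 + 49 = (-3 + 1/16)*0 + 49 = -47/16*0 + 49 = 0 + 49 = 49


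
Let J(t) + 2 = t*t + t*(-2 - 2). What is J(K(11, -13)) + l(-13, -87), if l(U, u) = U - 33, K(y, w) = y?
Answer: 29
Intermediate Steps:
l(U, u) = -33 + U
J(t) = -2 + t² - 4*t (J(t) = -2 + (t*t + t*(-2 - 2)) = -2 + (t² + t*(-4)) = -2 + (t² - 4*t) = -2 + t² - 4*t)
J(K(11, -13)) + l(-13, -87) = (-2 + 11² - 4*11) + (-33 - 13) = (-2 + 121 - 44) - 46 = 75 - 46 = 29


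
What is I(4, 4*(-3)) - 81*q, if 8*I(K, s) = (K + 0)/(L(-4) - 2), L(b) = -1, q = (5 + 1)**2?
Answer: -17497/6 ≈ -2916.2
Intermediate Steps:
q = 36 (q = 6**2 = 36)
I(K, s) = -K/24 (I(K, s) = ((K + 0)/(-1 - 2))/8 = (K/(-3))/8 = (K*(-1/3))/8 = (-K/3)/8 = -K/24)
I(4, 4*(-3)) - 81*q = -1/24*4 - 81*36 = -1/6 - 2916 = -17497/6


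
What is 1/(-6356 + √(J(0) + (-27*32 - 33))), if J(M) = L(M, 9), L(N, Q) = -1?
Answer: -3178/20199817 - I*√898/40399634 ≈ -0.00015733 - 7.4176e-7*I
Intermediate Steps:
J(M) = -1
1/(-6356 + √(J(0) + (-27*32 - 33))) = 1/(-6356 + √(-1 + (-27*32 - 33))) = 1/(-6356 + √(-1 + (-864 - 33))) = 1/(-6356 + √(-1 - 897)) = 1/(-6356 + √(-898)) = 1/(-6356 + I*√898)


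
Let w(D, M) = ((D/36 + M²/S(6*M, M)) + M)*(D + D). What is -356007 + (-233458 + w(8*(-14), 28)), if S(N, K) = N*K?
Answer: -5355697/9 ≈ -5.9508e+5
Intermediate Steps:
S(N, K) = K*N
w(D, M) = 2*D*(⅙ + M + D/36) (w(D, M) = ((D/36 + M²/((M*(6*M)))) + M)*(D + D) = ((D*(1/36) + M²/((6*M²))) + M)*(2*D) = ((D/36 + M²*(1/(6*M²))) + M)*(2*D) = ((D/36 + ⅙) + M)*(2*D) = ((⅙ + D/36) + M)*(2*D) = (⅙ + M + D/36)*(2*D) = 2*D*(⅙ + M + D/36))
-356007 + (-233458 + w(8*(-14), 28)) = -356007 + (-233458 + (8*(-14))*(6 + 8*(-14) + 36*28)/18) = -356007 + (-233458 + (1/18)*(-112)*(6 - 112 + 1008)) = -356007 + (-233458 + (1/18)*(-112)*902) = -356007 + (-233458 - 50512/9) = -356007 - 2151634/9 = -5355697/9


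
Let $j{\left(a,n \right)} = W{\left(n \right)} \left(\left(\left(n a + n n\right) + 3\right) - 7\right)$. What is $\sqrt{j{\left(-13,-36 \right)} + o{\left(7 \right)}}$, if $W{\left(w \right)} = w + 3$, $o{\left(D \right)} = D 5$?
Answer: $i \sqrt{58045} \approx 240.93 i$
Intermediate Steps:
$o{\left(D \right)} = 5 D$
$W{\left(w \right)} = 3 + w$
$j{\left(a,n \right)} = \left(3 + n\right) \left(-4 + n^{2} + a n\right)$ ($j{\left(a,n \right)} = \left(3 + n\right) \left(\left(\left(n a + n n\right) + 3\right) - 7\right) = \left(3 + n\right) \left(\left(\left(a n + n^{2}\right) + 3\right) - 7\right) = \left(3 + n\right) \left(\left(\left(n^{2} + a n\right) + 3\right) - 7\right) = \left(3 + n\right) \left(\left(3 + n^{2} + a n\right) - 7\right) = \left(3 + n\right) \left(-4 + n^{2} + a n\right)$)
$\sqrt{j{\left(-13,-36 \right)} + o{\left(7 \right)}} = \sqrt{\left(3 - 36\right) \left(-4 + \left(-36\right)^{2} - -468\right) + 5 \cdot 7} = \sqrt{- 33 \left(-4 + 1296 + 468\right) + 35} = \sqrt{\left(-33\right) 1760 + 35} = \sqrt{-58080 + 35} = \sqrt{-58045} = i \sqrt{58045}$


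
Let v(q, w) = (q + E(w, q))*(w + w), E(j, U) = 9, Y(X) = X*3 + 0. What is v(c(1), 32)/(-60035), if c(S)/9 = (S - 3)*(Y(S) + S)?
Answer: 4032/60035 ≈ 0.067161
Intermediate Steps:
Y(X) = 3*X (Y(X) = 3*X + 0 = 3*X)
c(S) = 36*S*(-3 + S) (c(S) = 9*((S - 3)*(3*S + S)) = 9*((-3 + S)*(4*S)) = 9*(4*S*(-3 + S)) = 36*S*(-3 + S))
v(q, w) = 2*w*(9 + q) (v(q, w) = (q + 9)*(w + w) = (9 + q)*(2*w) = 2*w*(9 + q))
v(c(1), 32)/(-60035) = (2*32*(9 + 36*1*(-3 + 1)))/(-60035) = (2*32*(9 + 36*1*(-2)))*(-1/60035) = (2*32*(9 - 72))*(-1/60035) = (2*32*(-63))*(-1/60035) = -4032*(-1/60035) = 4032/60035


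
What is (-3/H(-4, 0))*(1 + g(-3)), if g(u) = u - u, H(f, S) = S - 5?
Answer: ⅗ ≈ 0.60000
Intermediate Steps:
H(f, S) = -5 + S
g(u) = 0
(-3/H(-4, 0))*(1 + g(-3)) = (-3/(-5 + 0))*(1 + 0) = -3/(-5)*1 = -3*(-⅕)*1 = (⅗)*1 = ⅗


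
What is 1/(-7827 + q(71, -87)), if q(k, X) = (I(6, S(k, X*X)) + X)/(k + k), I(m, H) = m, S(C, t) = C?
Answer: -142/1111515 ≈ -0.00012775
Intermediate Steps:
q(k, X) = (6 + X)/(2*k) (q(k, X) = (6 + X)/(k + k) = (6 + X)/((2*k)) = (6 + X)*(1/(2*k)) = (6 + X)/(2*k))
1/(-7827 + q(71, -87)) = 1/(-7827 + (½)*(6 - 87)/71) = 1/(-7827 + (½)*(1/71)*(-81)) = 1/(-7827 - 81/142) = 1/(-1111515/142) = -142/1111515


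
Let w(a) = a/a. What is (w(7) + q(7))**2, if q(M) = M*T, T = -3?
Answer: 400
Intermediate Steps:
q(M) = -3*M (q(M) = M*(-3) = -3*M)
w(a) = 1
(w(7) + q(7))**2 = (1 - 3*7)**2 = (1 - 21)**2 = (-20)**2 = 400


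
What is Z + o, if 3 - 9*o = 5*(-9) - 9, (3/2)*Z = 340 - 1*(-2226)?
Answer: 1717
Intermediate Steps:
Z = 5132/3 (Z = 2*(340 - 1*(-2226))/3 = 2*(340 + 2226)/3 = (⅔)*2566 = 5132/3 ≈ 1710.7)
o = 19/3 (o = ⅓ - (5*(-9) - 9)/9 = ⅓ - (-45 - 9)/9 = ⅓ - ⅑*(-54) = ⅓ + 6 = 19/3 ≈ 6.3333)
Z + o = 5132/3 + 19/3 = 1717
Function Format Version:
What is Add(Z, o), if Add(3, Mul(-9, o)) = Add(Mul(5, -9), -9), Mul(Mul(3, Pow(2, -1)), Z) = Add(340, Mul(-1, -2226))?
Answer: 1717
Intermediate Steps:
Z = Rational(5132, 3) (Z = Mul(Rational(2, 3), Add(340, Mul(-1, -2226))) = Mul(Rational(2, 3), Add(340, 2226)) = Mul(Rational(2, 3), 2566) = Rational(5132, 3) ≈ 1710.7)
o = Rational(19, 3) (o = Add(Rational(1, 3), Mul(Rational(-1, 9), Add(Mul(5, -9), -9))) = Add(Rational(1, 3), Mul(Rational(-1, 9), Add(-45, -9))) = Add(Rational(1, 3), Mul(Rational(-1, 9), -54)) = Add(Rational(1, 3), 6) = Rational(19, 3) ≈ 6.3333)
Add(Z, o) = Add(Rational(5132, 3), Rational(19, 3)) = 1717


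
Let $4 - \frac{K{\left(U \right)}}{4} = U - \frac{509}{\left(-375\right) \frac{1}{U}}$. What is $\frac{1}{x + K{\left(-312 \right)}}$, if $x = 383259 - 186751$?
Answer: $\frac{125}{24933244} \approx 5.0134 \cdot 10^{-6}$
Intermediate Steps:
$x = 196508$
$K{\left(U \right)} = 16 - \frac{3536 U}{375}$ ($K{\left(U \right)} = 16 - 4 \left(U - \frac{509}{\left(-375\right) \frac{1}{U}}\right) = 16 - 4 \left(U - 509 \left(- \frac{U}{375}\right)\right) = 16 - 4 \left(U + \frac{509 U}{375}\right) = 16 - 4 \frac{884 U}{375} = 16 - \frac{3536 U}{375}$)
$\frac{1}{x + K{\left(-312 \right)}} = \frac{1}{196508 + \left(16 - - \frac{367744}{125}\right)} = \frac{1}{196508 + \left(16 + \frac{367744}{125}\right)} = \frac{1}{196508 + \frac{369744}{125}} = \frac{1}{\frac{24933244}{125}} = \frac{125}{24933244}$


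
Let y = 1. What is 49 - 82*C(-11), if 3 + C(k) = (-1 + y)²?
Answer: 295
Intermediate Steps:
C(k) = -3 (C(k) = -3 + (-1 + 1)² = -3 + 0² = -3 + 0 = -3)
49 - 82*C(-11) = 49 - 82*(-3) = 49 + 246 = 295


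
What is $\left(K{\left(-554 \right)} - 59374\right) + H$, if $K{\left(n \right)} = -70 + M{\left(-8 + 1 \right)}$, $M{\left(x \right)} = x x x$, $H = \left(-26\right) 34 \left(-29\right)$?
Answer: $-34151$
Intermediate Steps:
$H = 25636$ ($H = \left(-884\right) \left(-29\right) = 25636$)
$M{\left(x \right)} = x^{3}$ ($M{\left(x \right)} = x^{2} x = x^{3}$)
$K{\left(n \right)} = -413$ ($K{\left(n \right)} = -70 + \left(-8 + 1\right)^{3} = -70 + \left(-7\right)^{3} = -70 - 343 = -413$)
$\left(K{\left(-554 \right)} - 59374\right) + H = \left(-413 - 59374\right) + 25636 = -59787 + 25636 = -34151$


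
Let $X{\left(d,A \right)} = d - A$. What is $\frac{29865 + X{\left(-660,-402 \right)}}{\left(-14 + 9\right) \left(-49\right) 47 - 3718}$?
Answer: $\frac{9869}{2599} \approx 3.7972$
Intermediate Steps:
$\frac{29865 + X{\left(-660,-402 \right)}}{\left(-14 + 9\right) \left(-49\right) 47 - 3718} = \frac{29865 - 258}{\left(-14 + 9\right) \left(-49\right) 47 - 3718} = \frac{29865 + \left(-660 + 402\right)}{\left(-5\right) \left(-49\right) 47 - 3718} = \frac{29865 - 258}{245 \cdot 47 - 3718} = \frac{29607}{11515 - 3718} = \frac{29607}{7797} = 29607 \cdot \frac{1}{7797} = \frac{9869}{2599}$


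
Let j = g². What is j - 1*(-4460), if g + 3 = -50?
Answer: 7269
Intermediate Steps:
g = -53 (g = -3 - 50 = -53)
j = 2809 (j = (-53)² = 2809)
j - 1*(-4460) = 2809 - 1*(-4460) = 2809 + 4460 = 7269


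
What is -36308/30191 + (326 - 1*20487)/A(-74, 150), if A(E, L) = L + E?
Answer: -32181061/120764 ≈ -266.48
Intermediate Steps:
A(E, L) = E + L
-36308/30191 + (326 - 1*20487)/A(-74, 150) = -36308/30191 + (326 - 1*20487)/(-74 + 150) = -36308*1/30191 + (326 - 20487)/76 = -36308/30191 - 20161*1/76 = -36308/30191 - 20161/76 = -32181061/120764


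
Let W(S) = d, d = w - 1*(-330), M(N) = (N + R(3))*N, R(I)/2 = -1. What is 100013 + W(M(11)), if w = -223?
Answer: 100120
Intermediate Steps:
R(I) = -2 (R(I) = 2*(-1) = -2)
M(N) = N*(-2 + N) (M(N) = (N - 2)*N = (-2 + N)*N = N*(-2 + N))
d = 107 (d = -223 - 1*(-330) = -223 + 330 = 107)
W(S) = 107
100013 + W(M(11)) = 100013 + 107 = 100120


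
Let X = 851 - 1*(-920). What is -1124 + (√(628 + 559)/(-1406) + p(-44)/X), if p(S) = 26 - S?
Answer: -284362/253 - √1187/1406 ≈ -1124.0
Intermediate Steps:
X = 1771 (X = 851 + 920 = 1771)
-1124 + (√(628 + 559)/(-1406) + p(-44)/X) = -1124 + (√(628 + 559)/(-1406) + (26 - 1*(-44))/1771) = -1124 + (√1187*(-1/1406) + (26 + 44)*(1/1771)) = -1124 + (-√1187/1406 + 70*(1/1771)) = -1124 + (-√1187/1406 + 10/253) = -1124 + (10/253 - √1187/1406) = -284362/253 - √1187/1406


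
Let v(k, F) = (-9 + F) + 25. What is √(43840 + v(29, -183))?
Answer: √43673 ≈ 208.98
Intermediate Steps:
v(k, F) = 16 + F
√(43840 + v(29, -183)) = √(43840 + (16 - 183)) = √(43840 - 167) = √43673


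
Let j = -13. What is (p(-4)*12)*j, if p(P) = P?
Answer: 624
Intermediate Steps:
(p(-4)*12)*j = -4*12*(-13) = -48*(-13) = 624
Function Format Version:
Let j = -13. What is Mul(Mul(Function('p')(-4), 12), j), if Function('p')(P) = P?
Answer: 624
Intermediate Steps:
Mul(Mul(Function('p')(-4), 12), j) = Mul(Mul(-4, 12), -13) = Mul(-48, -13) = 624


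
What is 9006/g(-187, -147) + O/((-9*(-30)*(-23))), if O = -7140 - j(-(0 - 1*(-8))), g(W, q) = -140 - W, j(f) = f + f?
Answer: 28131044/145935 ≈ 192.76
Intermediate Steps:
j(f) = 2*f
O = -7124 (O = -7140 - 2*(-(0 - 1*(-8))) = -7140 - 2*(-(0 + 8)) = -7140 - 2*(-1*8) = -7140 - 2*(-8) = -7140 - 1*(-16) = -7140 + 16 = -7124)
9006/g(-187, -147) + O/((-9*(-30)*(-23))) = 9006/(-140 - 1*(-187)) - 7124/(-9*(-30)*(-23)) = 9006/(-140 + 187) - 7124/(270*(-23)) = 9006/47 - 7124/(-6210) = 9006*(1/47) - 7124*(-1/6210) = 9006/47 + 3562/3105 = 28131044/145935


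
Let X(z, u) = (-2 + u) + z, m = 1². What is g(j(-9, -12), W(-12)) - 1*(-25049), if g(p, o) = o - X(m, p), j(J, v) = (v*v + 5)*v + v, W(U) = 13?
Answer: 26863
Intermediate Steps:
m = 1
X(z, u) = -2 + u + z
j(J, v) = v + v*(5 + v²) (j(J, v) = (v² + 5)*v + v = (5 + v²)*v + v = v*(5 + v²) + v = v + v*(5 + v²))
g(p, o) = 1 + o - p (g(p, o) = o - (-2 + p + 1) = o - (-1 + p) = o + (1 - p) = 1 + o - p)
g(j(-9, -12), W(-12)) - 1*(-25049) = (1 + 13 - (-12)*(6 + (-12)²)) - 1*(-25049) = (1 + 13 - (-12)*(6 + 144)) + 25049 = (1 + 13 - (-12)*150) + 25049 = (1 + 13 - 1*(-1800)) + 25049 = (1 + 13 + 1800) + 25049 = 1814 + 25049 = 26863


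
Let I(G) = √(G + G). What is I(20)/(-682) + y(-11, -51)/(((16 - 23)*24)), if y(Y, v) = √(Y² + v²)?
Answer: -√2722/168 - √10/341 ≈ -0.31983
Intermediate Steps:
I(G) = √2*√G (I(G) = √(2*G) = √2*√G)
I(20)/(-682) + y(-11, -51)/(((16 - 23)*24)) = (√2*√20)/(-682) + √((-11)² + (-51)²)/(((16 - 23)*24)) = (√2*(2*√5))*(-1/682) + √(121 + 2601)/((-7*24)) = (2*√10)*(-1/682) + √2722/(-168) = -√10/341 + √2722*(-1/168) = -√10/341 - √2722/168 = -√2722/168 - √10/341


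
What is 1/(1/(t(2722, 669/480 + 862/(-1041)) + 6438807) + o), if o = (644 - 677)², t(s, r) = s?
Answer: 6441529/7014825082 ≈ 0.00091827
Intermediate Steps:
o = 1089 (o = (-33)² = 1089)
1/(1/(t(2722, 669/480 + 862/(-1041)) + 6438807) + o) = 1/(1/(2722 + 6438807) + 1089) = 1/(1/6441529 + 1089) = 1/(7014825082/6441529) = 6441529/7014825082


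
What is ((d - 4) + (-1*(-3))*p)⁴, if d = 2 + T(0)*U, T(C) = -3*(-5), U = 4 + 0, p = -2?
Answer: 7311616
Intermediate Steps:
U = 4
T(C) = 15
d = 62 (d = 2 + 15*4 = 2 + 60 = 62)
((d - 4) + (-1*(-3))*p)⁴ = ((62 - 4) - 1*(-3)*(-2))⁴ = (58 + 3*(-2))⁴ = (58 - 6)⁴ = 52⁴ = 7311616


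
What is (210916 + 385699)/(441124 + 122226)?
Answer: 119323/112670 ≈ 1.0590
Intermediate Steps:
(210916 + 385699)/(441124 + 122226) = 596615/563350 = 596615*(1/563350) = 119323/112670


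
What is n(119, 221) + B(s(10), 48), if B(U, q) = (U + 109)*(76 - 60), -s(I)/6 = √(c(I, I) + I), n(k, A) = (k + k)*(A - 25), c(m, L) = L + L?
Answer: 48392 - 96*√30 ≈ 47866.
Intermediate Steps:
c(m, L) = 2*L
n(k, A) = 2*k*(-25 + A) (n(k, A) = (2*k)*(-25 + A) = 2*k*(-25 + A))
s(I) = -6*√3*√I (s(I) = -6*√(2*I + I) = -6*√3*√I)
B(U, q) = 1744 + 16*U (B(U, q) = (109 + U)*16 = 1744 + 16*U)
n(119, 221) + B(s(10), 48) = 2*119*(-25 + 221) + (1744 + 16*(-6*√3*√10)) = 2*119*196 + (1744 + 16*(-6*√30)) = 46648 + (1744 - 96*√30) = 48392 - 96*√30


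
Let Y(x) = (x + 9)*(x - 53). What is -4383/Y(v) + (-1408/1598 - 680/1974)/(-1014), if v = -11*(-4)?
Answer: 4143431057/450868509 ≈ 9.1899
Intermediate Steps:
v = 44
Y(x) = (-53 + x)*(9 + x) (Y(x) = (9 + x)*(-53 + x) = (-53 + x)*(9 + x))
-4383/Y(v) + (-1408/1598 - 680/1974)/(-1014) = -4383/(-477 + 44**2 - 44*44) + (-1408/1598 - 680/1974)/(-1014) = -4383/(-477 + 1936 - 1936) + (-1408*1/1598 - 680*1/1974)*(-1/1014) = -4383/(-477) + (-704/799 - 340/987)*(-1/1014) = -4383*(-1/477) - 20564/16779*(-1/1014) = 487/53 + 10282/8506953 = 4143431057/450868509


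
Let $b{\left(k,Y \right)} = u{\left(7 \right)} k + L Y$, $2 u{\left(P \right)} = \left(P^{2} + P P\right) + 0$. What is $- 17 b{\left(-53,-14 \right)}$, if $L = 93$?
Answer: $66283$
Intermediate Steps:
$u{\left(P \right)} = P^{2}$ ($u{\left(P \right)} = \frac{\left(P^{2} + P P\right) + 0}{2} = \frac{\left(P^{2} + P^{2}\right) + 0}{2} = \frac{2 P^{2} + 0}{2} = \frac{2 P^{2}}{2} = P^{2}$)
$b{\left(k,Y \right)} = 49 k + 93 Y$ ($b{\left(k,Y \right)} = 7^{2} k + 93 Y = 49 k + 93 Y$)
$- 17 b{\left(-53,-14 \right)} = - 17 \left(49 \left(-53\right) + 93 \left(-14\right)\right) = - 17 \left(-2597 - 1302\right) = \left(-17\right) \left(-3899\right) = 66283$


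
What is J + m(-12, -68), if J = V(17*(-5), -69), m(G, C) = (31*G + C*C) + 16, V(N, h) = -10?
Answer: 4258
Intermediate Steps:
m(G, C) = 16 + C² + 31*G (m(G, C) = (31*G + C²) + 16 = (C² + 31*G) + 16 = 16 + C² + 31*G)
J = -10
J + m(-12, -68) = -10 + (16 + (-68)² + 31*(-12)) = -10 + (16 + 4624 - 372) = -10 + 4268 = 4258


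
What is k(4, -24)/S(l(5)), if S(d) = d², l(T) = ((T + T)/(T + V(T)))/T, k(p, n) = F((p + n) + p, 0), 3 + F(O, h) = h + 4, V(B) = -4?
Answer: ¼ ≈ 0.25000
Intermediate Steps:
F(O, h) = 1 + h (F(O, h) = -3 + (h + 4) = -3 + (4 + h) = 1 + h)
k(p, n) = 1 (k(p, n) = 1 + 0 = 1)
l(T) = 2/(-4 + T) (l(T) = ((T + T)/(T - 4))/T = ((2*T)/(-4 + T))/T = (2*T/(-4 + T))/T = 2/(-4 + T))
k(4, -24)/S(l(5)) = 1/(2/(-4 + 5))² = 1/(2/1)² = 1/(2*1)² = 1/2² = 1/4 = 1*(¼) = ¼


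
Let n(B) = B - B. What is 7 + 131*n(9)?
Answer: 7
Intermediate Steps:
n(B) = 0
7 + 131*n(9) = 7 + 131*0 = 7 + 0 = 7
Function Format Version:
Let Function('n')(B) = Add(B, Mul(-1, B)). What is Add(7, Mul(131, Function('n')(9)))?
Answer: 7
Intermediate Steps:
Function('n')(B) = 0
Add(7, Mul(131, Function('n')(9))) = Add(7, Mul(131, 0)) = Add(7, 0) = 7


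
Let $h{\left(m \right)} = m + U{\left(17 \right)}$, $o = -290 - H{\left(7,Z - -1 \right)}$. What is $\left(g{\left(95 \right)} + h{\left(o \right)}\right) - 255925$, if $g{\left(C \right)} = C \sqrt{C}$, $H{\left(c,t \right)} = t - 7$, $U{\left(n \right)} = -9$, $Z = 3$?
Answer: $-256221 + 95 \sqrt{95} \approx -2.553 \cdot 10^{5}$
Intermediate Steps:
$H{\left(c,t \right)} = -7 + t$ ($H{\left(c,t \right)} = t - 7 = -7 + t$)
$o = -287$ ($o = -290 - \left(-7 + \left(3 - -1\right)\right) = -290 - \left(-7 + \left(3 + 1\right)\right) = -290 - \left(-7 + 4\right) = -290 - -3 = -290 + 3 = -287$)
$h{\left(m \right)} = -9 + m$ ($h{\left(m \right)} = m - 9 = -9 + m$)
$g{\left(C \right)} = C^{\frac{3}{2}}$
$\left(g{\left(95 \right)} + h{\left(o \right)}\right) - 255925 = \left(95^{\frac{3}{2}} - 296\right) - 255925 = \left(95 \sqrt{95} - 296\right) - 255925 = \left(-296 + 95 \sqrt{95}\right) - 255925 = -256221 + 95 \sqrt{95}$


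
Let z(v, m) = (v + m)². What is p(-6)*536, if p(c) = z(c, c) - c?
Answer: 80400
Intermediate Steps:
z(v, m) = (m + v)²
p(c) = -c + 4*c² (p(c) = (c + c)² - c = (2*c)² - c = 4*c² - c = -c + 4*c²)
p(-6)*536 = -6*(-1 + 4*(-6))*536 = -6*(-1 - 24)*536 = -6*(-25)*536 = 150*536 = 80400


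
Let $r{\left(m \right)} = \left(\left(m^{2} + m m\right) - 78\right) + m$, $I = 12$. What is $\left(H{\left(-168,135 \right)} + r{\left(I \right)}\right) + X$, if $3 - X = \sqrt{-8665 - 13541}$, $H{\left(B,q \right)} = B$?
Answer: $57 - i \sqrt{22206} \approx 57.0 - 149.02 i$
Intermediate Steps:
$r{\left(m \right)} = -78 + m + 2 m^{2}$ ($r{\left(m \right)} = \left(\left(m^{2} + m^{2}\right) - 78\right) + m = \left(2 m^{2} - 78\right) + m = \left(-78 + 2 m^{2}\right) + m = -78 + m + 2 m^{2}$)
$X = 3 - i \sqrt{22206}$ ($X = 3 - \sqrt{-8665 - 13541} = 3 - \sqrt{-22206} = 3 - i \sqrt{22206} \approx 3.0 - 149.02 i$)
$\left(H{\left(-168,135 \right)} + r{\left(I \right)}\right) + X = \left(-168 + \left(-78 + 12 + 2 \cdot 12^{2}\right)\right) + \left(3 - i \sqrt{22206}\right) = \left(-168 + \left(-78 + 12 + 2 \cdot 144\right)\right) + \left(3 - i \sqrt{22206}\right) = \left(-168 + \left(-78 + 12 + 288\right)\right) + \left(3 - i \sqrt{22206}\right) = \left(-168 + 222\right) + \left(3 - i \sqrt{22206}\right) = 54 + \left(3 - i \sqrt{22206}\right) = 57 - i \sqrt{22206}$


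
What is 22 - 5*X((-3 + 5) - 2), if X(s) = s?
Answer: 22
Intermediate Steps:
22 - 5*X((-3 + 5) - 2) = 22 - 5*((-3 + 5) - 2) = 22 - 5*(2 - 2) = 22 - 5*0 = 22 + 0 = 22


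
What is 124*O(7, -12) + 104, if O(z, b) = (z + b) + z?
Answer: 352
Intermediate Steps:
O(z, b) = b + 2*z (O(z, b) = (b + z) + z = b + 2*z)
124*O(7, -12) + 104 = 124*(-12 + 2*7) + 104 = 124*(-12 + 14) + 104 = 124*2 + 104 = 248 + 104 = 352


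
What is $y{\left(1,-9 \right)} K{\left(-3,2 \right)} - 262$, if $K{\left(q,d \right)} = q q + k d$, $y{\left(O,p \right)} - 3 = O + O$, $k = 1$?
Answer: $-207$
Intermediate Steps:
$y{\left(O,p \right)} = 3 + 2 O$ ($y{\left(O,p \right)} = 3 + \left(O + O\right) = 3 + 2 O$)
$K{\left(q,d \right)} = d + q^{2}$ ($K{\left(q,d \right)} = q q + 1 d = q^{2} + d = d + q^{2}$)
$y{\left(1,-9 \right)} K{\left(-3,2 \right)} - 262 = \left(3 + 2 \cdot 1\right) \left(2 + \left(-3\right)^{2}\right) - 262 = \left(3 + 2\right) \left(2 + 9\right) - 262 = 5 \cdot 11 - 262 = 55 - 262 = -207$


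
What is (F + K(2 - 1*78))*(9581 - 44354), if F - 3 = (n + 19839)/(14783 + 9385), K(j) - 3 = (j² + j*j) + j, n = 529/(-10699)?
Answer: -8603861376245299/21547786 ≈ -3.9929e+8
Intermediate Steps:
n = -529/10699 (n = 529*(-1/10699) = -529/10699 ≈ -0.049444)
K(j) = 3 + j + 2*j² (K(j) = 3 + ((j² + j*j) + j) = 3 + ((j² + j²) + j) = 3 + (2*j² + j) = 3 + (j + 2*j²) = 3 + j + 2*j²)
F = 246994307/64643358 (F = 3 + (-529/10699 + 19839)/(14783 + 9385) = 3 + (212256932/10699)/24168 = 3 + (212256932/10699)*(1/24168) = 3 + 53064233/64643358 = 246994307/64643358 ≈ 3.8209)
(F + K(2 - 1*78))*(9581 - 44354) = (246994307/64643358 + (3 + (2 - 1*78) + 2*(2 - 1*78)²))*(9581 - 44354) = (246994307/64643358 + (3 + (2 - 78) + 2*(2 - 78)²))*(-34773) = (246994307/64643358 + (3 - 76 + 2*(-76)²))*(-34773) = (246994307/64643358 + (3 - 76 + 2*5776))*(-34773) = (246994307/64643358 + (3 - 76 + 11552))*(-34773) = (246994307/64643358 + 11479)*(-34773) = (742288100789/64643358)*(-34773) = -8603861376245299/21547786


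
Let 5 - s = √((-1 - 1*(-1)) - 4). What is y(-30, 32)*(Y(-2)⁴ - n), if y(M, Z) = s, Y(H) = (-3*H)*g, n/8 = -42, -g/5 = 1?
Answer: 4051680 - 1620672*I ≈ 4.0517e+6 - 1.6207e+6*I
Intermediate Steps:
g = -5 (g = -5*1 = -5)
n = -336 (n = 8*(-42) = -336)
Y(H) = 15*H (Y(H) = -3*H*(-5) = 15*H)
s = 5 - 2*I (s = 5 - √((-1 - 1*(-1)) - 4) = 5 - √((-1 + 1) - 4) = 5 - √(0 - 4) = 5 - √(-4) = 5 - 2*I ≈ 5.0 - 2.0*I)
y(M, Z) = 5 - 2*I
y(-30, 32)*(Y(-2)⁴ - n) = (5 - 2*I)*((15*(-2))⁴ - 1*(-336)) = (5 - 2*I)*((-30)⁴ + 336) = (5 - 2*I)*(810000 + 336) = (5 - 2*I)*810336 = 4051680 - 1620672*I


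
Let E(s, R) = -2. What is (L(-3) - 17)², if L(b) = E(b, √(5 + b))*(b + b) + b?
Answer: 64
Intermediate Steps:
L(b) = -3*b (L(b) = -2*(b + b) + b = -4*b + b = -3*b)
(L(-3) - 17)² = (-3*(-3) - 17)² = (9 - 17)² = (-8)² = 64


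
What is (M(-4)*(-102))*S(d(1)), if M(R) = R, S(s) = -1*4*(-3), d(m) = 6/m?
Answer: 4896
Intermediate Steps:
S(s) = 12 (S(s) = -4*(-3) = 12)
(M(-4)*(-102))*S(d(1)) = -4*(-102)*12 = 408*12 = 4896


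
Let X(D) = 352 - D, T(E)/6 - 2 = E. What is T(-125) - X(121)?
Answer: -969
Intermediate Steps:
T(E) = 12 + 6*E
T(-125) - X(121) = (12 + 6*(-125)) - (352 - 1*121) = (12 - 750) - (352 - 121) = -738 - 1*231 = -738 - 231 = -969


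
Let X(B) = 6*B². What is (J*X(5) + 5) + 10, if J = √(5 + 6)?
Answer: 15 + 150*√11 ≈ 512.49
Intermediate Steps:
J = √11 ≈ 3.3166
(J*X(5) + 5) + 10 = (√11*(6*5²) + 5) + 10 = (√11*(6*25) + 5) + 10 = (√11*150 + 5) + 10 = (150*√11 + 5) + 10 = (5 + 150*√11) + 10 = 15 + 150*√11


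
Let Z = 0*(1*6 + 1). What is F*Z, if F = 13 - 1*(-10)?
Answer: 0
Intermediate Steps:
Z = 0 (Z = 0*(6 + 1) = 0*7 = 0)
F = 23 (F = 13 + 10 = 23)
F*Z = 23*0 = 0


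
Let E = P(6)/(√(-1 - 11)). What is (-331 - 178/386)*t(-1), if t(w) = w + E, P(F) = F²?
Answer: 63972/193 + 383832*I*√3/193 ≈ 331.46 + 3444.6*I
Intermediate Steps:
E = -6*I*√3 (E = 6²/(√(-1 - 11)) = 36/(√(-12)) = 36/((2*I*√3)) = 36*(-I*√3/6) = -6*I*√3 ≈ -10.392*I)
t(w) = w - 6*I*√3
(-331 - 178/386)*t(-1) = (-331 - 178/386)*(-1 - 6*I*√3) = (-331 - 178*1/386)*(-1 - 6*I*√3) = (-331 - 89/193)*(-1 - 6*I*√3) = -63972*(-1 - 6*I*√3)/193 = 63972/193 + 383832*I*√3/193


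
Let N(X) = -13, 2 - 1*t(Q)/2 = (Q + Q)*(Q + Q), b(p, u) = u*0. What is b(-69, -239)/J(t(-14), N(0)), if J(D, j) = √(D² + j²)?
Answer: 0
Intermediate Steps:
b(p, u) = 0
t(Q) = 4 - 8*Q² (t(Q) = 4 - 2*(Q + Q)*(Q + Q) = 4 - 2*2*Q*2*Q = 4 - 8*Q²)
b(-69, -239)/J(t(-14), N(0)) = 0/(√((4 - 8*(-14)²)² + (-13)²)) = 0/(√((4 - 8*196)² + 169)) = 0/(√((4 - 1568)² + 169)) = 0/(√((-1564)² + 169)) = 0/(√(2446096 + 169)) = 0/(√2446265) = 0*(√2446265/2446265) = 0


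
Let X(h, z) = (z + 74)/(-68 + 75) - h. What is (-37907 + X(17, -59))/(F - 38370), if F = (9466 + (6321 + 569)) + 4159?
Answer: 265453/124985 ≈ 2.1239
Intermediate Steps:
X(h, z) = 74/7 - h + z/7 (X(h, z) = (74 + z)/7 - h = (74 + z)*(⅐) - h = (74/7 + z/7) - h = 74/7 - h + z/7)
F = 20515 (F = (9466 + 6890) + 4159 = 16356 + 4159 = 20515)
(-37907 + X(17, -59))/(F - 38370) = (-37907 + (74/7 - 1*17 + (⅐)*(-59)))/(20515 - 38370) = (-37907 + (74/7 - 17 - 59/7))/(-17855) = (-37907 - 104/7)*(-1/17855) = -265453/7*(-1/17855) = 265453/124985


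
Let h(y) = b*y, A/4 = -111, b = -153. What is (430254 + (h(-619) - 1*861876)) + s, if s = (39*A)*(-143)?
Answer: 2139273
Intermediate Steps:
A = -444 (A = 4*(-111) = -444)
h(y) = -153*y
s = 2476188 (s = (39*(-444))*(-143) = -17316*(-143) = 2476188)
(430254 + (h(-619) - 1*861876)) + s = (430254 + (-153*(-619) - 1*861876)) + 2476188 = (430254 + (94707 - 861876)) + 2476188 = (430254 - 767169) + 2476188 = -336915 + 2476188 = 2139273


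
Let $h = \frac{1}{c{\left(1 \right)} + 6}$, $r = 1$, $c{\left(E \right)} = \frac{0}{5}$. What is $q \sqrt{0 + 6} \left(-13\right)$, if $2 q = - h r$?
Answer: $\frac{13 \sqrt{6}}{12} \approx 2.6536$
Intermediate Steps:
$c{\left(E \right)} = 0$ ($c{\left(E \right)} = 0 \cdot \frac{1}{5} = 0$)
$h = \frac{1}{6}$ ($h = \frac{1}{0 + 6} = \frac{1}{6} \approx 0.16667$)
$q = - \frac{1}{12}$ ($q = \frac{\left(-1\right) \frac{1}{6} \cdot 1}{2} = \frac{\left(- \frac{1}{6}\right) 1}{2} = \frac{1}{2} \left(- \frac{1}{6}\right) = - \frac{1}{12} \approx -0.083333$)
$q \sqrt{0 + 6} \left(-13\right) = - \frac{\sqrt{0 + 6}}{12} \left(-13\right) = - \frac{\sqrt{6}}{12} \left(-13\right) = \frac{13 \sqrt{6}}{12}$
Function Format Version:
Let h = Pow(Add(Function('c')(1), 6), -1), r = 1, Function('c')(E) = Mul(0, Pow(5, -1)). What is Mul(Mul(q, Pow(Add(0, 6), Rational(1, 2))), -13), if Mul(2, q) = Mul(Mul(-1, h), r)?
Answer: Mul(Rational(13, 12), Pow(6, Rational(1, 2))) ≈ 2.6536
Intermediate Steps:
Function('c')(E) = 0 (Function('c')(E) = Mul(0, Rational(1, 5)) = 0)
h = Rational(1, 6) (h = Pow(Add(0, 6), -1) = Pow(6, -1) = Rational(1, 6) ≈ 0.16667)
q = Rational(-1, 12) (q = Mul(Rational(1, 2), Mul(Mul(-1, Rational(1, 6)), 1)) = Mul(Rational(1, 2), Mul(Rational(-1, 6), 1)) = Mul(Rational(1, 2), Rational(-1, 6)) = Rational(-1, 12) ≈ -0.083333)
Mul(Mul(q, Pow(Add(0, 6), Rational(1, 2))), -13) = Mul(Mul(Rational(-1, 12), Pow(Add(0, 6), Rational(1, 2))), -13) = Mul(Mul(Rational(-1, 12), Pow(6, Rational(1, 2))), -13) = Mul(Rational(13, 12), Pow(6, Rational(1, 2)))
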